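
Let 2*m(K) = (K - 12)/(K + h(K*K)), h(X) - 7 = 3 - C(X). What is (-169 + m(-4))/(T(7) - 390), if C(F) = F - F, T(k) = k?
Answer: 511/1149 ≈ 0.44473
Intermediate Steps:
C(F) = 0
h(X) = 10 (h(X) = 7 + (3 - 1*0) = 7 + (3 + 0) = 7 + 3 = 10)
m(K) = (-12 + K)/(2*(10 + K)) (m(K) = ((K - 12)/(K + 10))/2 = ((-12 + K)/(10 + K))/2 = (-12 + K)/(2*(10 + K)))
(-169 + m(-4))/(T(7) - 390) = (-169 + (-12 - 4)/(2*(10 - 4)))/(7 - 390) = (-169 + (½)*(-16)/6)/(-383) = (-169 + (½)*(⅙)*(-16))*(-1/383) = (-169 - 4/3)*(-1/383) = -511/3*(-1/383) = 511/1149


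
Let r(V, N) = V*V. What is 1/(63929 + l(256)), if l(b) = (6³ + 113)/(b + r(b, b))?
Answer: 65792/4206017097 ≈ 1.5642e-5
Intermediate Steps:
r(V, N) = V²
l(b) = 329/(b + b²) (l(b) = (6³ + 113)/(b + b²) = (216 + 113)/(b + b²) = 329/(b + b²))
1/(63929 + l(256)) = 1/(63929 + 329/(256*(1 + 256))) = 1/(63929 + 329*(1/256)/257) = 1/(63929 + 329*(1/256)*(1/257)) = 1/(63929 + 329/65792) = 1/(4206017097/65792) = 65792/4206017097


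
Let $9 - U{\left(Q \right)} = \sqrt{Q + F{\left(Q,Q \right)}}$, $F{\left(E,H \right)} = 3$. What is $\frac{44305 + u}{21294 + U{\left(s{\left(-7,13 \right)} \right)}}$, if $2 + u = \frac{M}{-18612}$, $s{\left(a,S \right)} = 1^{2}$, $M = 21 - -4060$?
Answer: $\frac{10708615}{5148756} \approx 2.0798$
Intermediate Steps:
$M = 4081$ ($M = 21 + 4060 = 4081$)
$s{\left(a,S \right)} = 1$
$u = - \frac{3755}{1692}$ ($u = -2 + \frac{4081}{-18612} = -2 + 4081 \left(- \frac{1}{18612}\right) = -2 - \frac{371}{1692} = - \frac{3755}{1692} \approx -2.2193$)
$U{\left(Q \right)} = 9 - \sqrt{3 + Q}$ ($U{\left(Q \right)} = 9 - \sqrt{Q + 3} = 9 - \sqrt{3 + Q}$)
$\frac{44305 + u}{21294 + U{\left(s{\left(-7,13 \right)} \right)}} = \frac{44305 - \frac{3755}{1692}}{21294 + \left(9 - \sqrt{3 + 1}\right)} = \frac{74960305}{1692 \left(21294 + \left(9 - \sqrt{4}\right)\right)} = \frac{74960305}{1692 \left(21294 + \left(9 - 2\right)\right)} = \frac{74960305}{1692 \left(21294 + 7\right)} = \frac{74960305}{1692 \cdot 21301} = \frac{74960305}{1692} \cdot \frac{1}{21301} = \frac{10708615}{5148756}$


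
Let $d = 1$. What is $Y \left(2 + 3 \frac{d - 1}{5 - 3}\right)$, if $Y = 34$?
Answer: $68$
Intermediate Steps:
$Y \left(2 + 3 \frac{d - 1}{5 - 3}\right) = 34 \left(2 + 3 \frac{1 - 1}{5 - 3}\right) = 34 \left(2 + 3 \cdot \frac{0}{2}\right) = 34 \left(2 + 3 \cdot 0 \cdot \frac{1}{2}\right) = 34 \left(2 + 3 \cdot 0\right) = 34 \left(2 + 0\right) = 34 \cdot 2 = 68$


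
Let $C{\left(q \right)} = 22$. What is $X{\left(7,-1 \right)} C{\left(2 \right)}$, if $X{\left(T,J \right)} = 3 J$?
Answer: $-66$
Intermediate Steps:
$X{\left(7,-1 \right)} C{\left(2 \right)} = 3 \left(-1\right) 22 = \left(-3\right) 22 = -66$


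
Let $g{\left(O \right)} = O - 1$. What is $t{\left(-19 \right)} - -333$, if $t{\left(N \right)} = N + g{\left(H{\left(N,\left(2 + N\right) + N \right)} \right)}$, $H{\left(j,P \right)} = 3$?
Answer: $316$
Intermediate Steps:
$g{\left(O \right)} = -1 + O$
$t{\left(N \right)} = 2 + N$ ($t{\left(N \right)} = N + \left(-1 + 3\right) = N + 2 = 2 + N$)
$t{\left(-19 \right)} - -333 = \left(2 - 19\right) - -333 = -17 + 333 = 316$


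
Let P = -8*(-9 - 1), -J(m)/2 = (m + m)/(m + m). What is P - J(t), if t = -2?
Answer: 82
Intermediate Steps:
J(m) = -2 (J(m) = -2*(m + m)/(m + m) = -2*2*m/(2*m) = -2*2*m*1/(2*m) = -2*1 = -2)
P = 80 (P = -8*(-10) = 80)
P - J(t) = 80 - 1*(-2) = 80 + 2 = 82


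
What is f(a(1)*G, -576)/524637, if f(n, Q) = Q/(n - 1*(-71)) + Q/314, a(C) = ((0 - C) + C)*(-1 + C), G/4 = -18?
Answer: -12320/649792071 ≈ -1.8960e-5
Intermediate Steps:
G = -72 (G = 4*(-18) = -72)
a(C) = 0 (a(C) = (-C + C)*(-1 + C) = 0*(-1 + C) = 0)
f(n, Q) = Q/314 + Q/(71 + n) (f(n, Q) = Q/(n + 71) + Q*(1/314) = Q/(71 + n) + Q/314 = Q/314 + Q/(71 + n))
f(a(1)*G, -576)/524637 = ((1/314)*(-576)*(385 + 0*(-72))/(71 + 0*(-72)))/524637 = ((1/314)*(-576)*(385 + 0)/(71 + 0))*(1/524637) = ((1/314)*(-576)*385/71)*(1/524637) = ((1/314)*(-576)*(1/71)*385)*(1/524637) = -110880/11147*1/524637 = -12320/649792071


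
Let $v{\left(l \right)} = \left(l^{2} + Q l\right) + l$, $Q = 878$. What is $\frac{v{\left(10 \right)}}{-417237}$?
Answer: $- \frac{8890}{417237} \approx -0.021307$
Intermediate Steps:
$v{\left(l \right)} = l^{2} + 879 l$ ($v{\left(l \right)} = \left(l^{2} + 878 l\right) + l = l^{2} + 879 l$)
$\frac{v{\left(10 \right)}}{-417237} = \frac{10 \left(879 + 10\right)}{-417237} = 10 \cdot 889 \left(- \frac{1}{417237}\right) = 8890 \left(- \frac{1}{417237}\right) = - \frac{8890}{417237}$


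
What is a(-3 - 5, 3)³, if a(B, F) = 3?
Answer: 27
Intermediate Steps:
a(-3 - 5, 3)³ = 3³ = 27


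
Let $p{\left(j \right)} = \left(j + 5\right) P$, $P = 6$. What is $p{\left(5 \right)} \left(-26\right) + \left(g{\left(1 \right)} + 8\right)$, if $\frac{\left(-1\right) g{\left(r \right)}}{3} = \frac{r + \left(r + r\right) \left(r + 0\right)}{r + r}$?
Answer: $- \frac{3113}{2} \approx -1556.5$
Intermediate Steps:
$p{\left(j \right)} = 30 + 6 j$ ($p{\left(j \right)} = \left(j + 5\right) 6 = \left(5 + j\right) 6 = 30 + 6 j$)
$g{\left(r \right)} = - \frac{3 \left(r + 2 r^{2}\right)}{2 r}$ ($g{\left(r \right)} = - 3 \frac{r + \left(r + r\right) \left(r + 0\right)}{r + r} = - 3 \frac{r + 2 r r}{2 r} = - 3 \left(r + 2 r^{2}\right) \frac{1}{2 r} = - 3 \frac{r + 2 r^{2}}{2 r} = - \frac{3 \left(r + 2 r^{2}\right)}{2 r}$)
$p{\left(5 \right)} \left(-26\right) + \left(g{\left(1 \right)} + 8\right) = \left(30 + 6 \cdot 5\right) \left(-26\right) + \left(\left(- \frac{3}{2} - 3\right) + 8\right) = \left(30 + 30\right) \left(-26\right) + \left(\left(- \frac{3}{2} - 3\right) + 8\right) = 60 \left(-26\right) + \left(- \frac{9}{2} + 8\right) = -1560 + \frac{7}{2} = - \frac{3113}{2}$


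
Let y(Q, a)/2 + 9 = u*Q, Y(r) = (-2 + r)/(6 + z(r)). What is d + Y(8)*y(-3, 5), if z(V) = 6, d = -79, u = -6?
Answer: -70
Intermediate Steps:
Y(r) = -1/6 + r/12 (Y(r) = (-2 + r)/(6 + 6) = (-2 + r)/12 = (-2 + r)*(1/12) = -1/6 + r/12)
y(Q, a) = -18 - 12*Q (y(Q, a) = -18 + 2*(-6*Q) = -18 - 12*Q)
d + Y(8)*y(-3, 5) = -79 + (-1/6 + (1/12)*8)*(-18 - 12*(-3)) = -79 + (-1/6 + 2/3)*(-18 + 36) = -79 + (1/2)*18 = -79 + 9 = -70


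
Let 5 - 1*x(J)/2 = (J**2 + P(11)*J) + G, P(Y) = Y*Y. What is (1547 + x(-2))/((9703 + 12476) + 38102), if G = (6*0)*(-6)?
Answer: 2033/60281 ≈ 0.033725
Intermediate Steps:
P(Y) = Y**2
G = 0 (G = 0*(-6) = 0)
x(J) = 10 - 242*J - 2*J**2 (x(J) = 10 - 2*((J**2 + 11**2*J) + 0) = 10 - 2*((J**2 + 121*J) + 0) = 10 - 2*(J**2 + 121*J) = 10 + (-242*J - 2*J**2) = 10 - 242*J - 2*J**2)
(1547 + x(-2))/((9703 + 12476) + 38102) = (1547 + (10 - 242*(-2) - 2*(-2)**2))/((9703 + 12476) + 38102) = (1547 + (10 + 484 - 2*4))/(22179 + 38102) = (1547 + (10 + 484 - 8))/60281 = (1547 + 486)*(1/60281) = 2033*(1/60281) = 2033/60281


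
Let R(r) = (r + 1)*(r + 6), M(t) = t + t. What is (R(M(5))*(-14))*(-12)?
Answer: 29568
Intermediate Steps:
M(t) = 2*t
R(r) = (1 + r)*(6 + r)
(R(M(5))*(-14))*(-12) = ((6 + (2*5)² + 7*(2*5))*(-14))*(-12) = ((6 + 10² + 7*10)*(-14))*(-12) = ((6 + 100 + 70)*(-14))*(-12) = (176*(-14))*(-12) = -2464*(-12) = 29568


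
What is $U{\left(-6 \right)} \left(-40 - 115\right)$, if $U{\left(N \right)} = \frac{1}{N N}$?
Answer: $- \frac{155}{36} \approx -4.3056$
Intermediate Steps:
$U{\left(N \right)} = \frac{1}{N^{2}}$
$U{\left(-6 \right)} \left(-40 - 115\right) = \frac{-40 - 115}{36} = \frac{1}{36} \left(-155\right) = - \frac{155}{36}$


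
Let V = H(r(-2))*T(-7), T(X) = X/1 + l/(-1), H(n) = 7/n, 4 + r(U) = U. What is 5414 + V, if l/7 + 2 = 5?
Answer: 16340/3 ≈ 5446.7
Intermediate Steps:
l = 21 (l = -14 + 7*5 = -14 + 35 = 21)
r(U) = -4 + U
T(X) = -21 + X (T(X) = X/1 + 21/(-1) = X*1 + 21*(-1) = X - 21 = -21 + X)
V = 98/3 (V = (7/(-4 - 2))*(-21 - 7) = (7/(-6))*(-28) = (7*(-⅙))*(-28) = -7/6*(-28) = 98/3 ≈ 32.667)
5414 + V = 5414 + 98/3 = 16340/3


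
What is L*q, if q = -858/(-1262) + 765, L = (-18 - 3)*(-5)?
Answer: 50730120/631 ≈ 80396.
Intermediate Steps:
L = 105 (L = -21*(-5) = 105)
q = 483144/631 (q = -858*(-1/1262) + 765 = 429/631 + 765 = 483144/631 ≈ 765.68)
L*q = 105*(483144/631) = 50730120/631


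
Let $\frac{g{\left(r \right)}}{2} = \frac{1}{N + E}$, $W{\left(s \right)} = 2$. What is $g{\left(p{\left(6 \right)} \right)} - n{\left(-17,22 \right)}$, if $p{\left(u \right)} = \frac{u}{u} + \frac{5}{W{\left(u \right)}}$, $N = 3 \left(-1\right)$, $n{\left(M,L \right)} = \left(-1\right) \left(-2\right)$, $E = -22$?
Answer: $- \frac{52}{25} \approx -2.08$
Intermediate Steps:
$n{\left(M,L \right)} = 2$
$N = -3$
$p{\left(u \right)} = \frac{7}{2}$ ($p{\left(u \right)} = \frac{u}{u} + \frac{5}{2} = 1 + 5 \cdot \frac{1}{2} = 1 + \frac{5}{2} = \frac{7}{2}$)
$g{\left(r \right)} = - \frac{2}{25}$ ($g{\left(r \right)} = \frac{2}{-3 - 22} = \frac{2}{-25} = 2 \left(- \frac{1}{25}\right) = - \frac{2}{25}$)
$g{\left(p{\left(6 \right)} \right)} - n{\left(-17,22 \right)} = - \frac{2}{25} - 2 = - \frac{52}{25}$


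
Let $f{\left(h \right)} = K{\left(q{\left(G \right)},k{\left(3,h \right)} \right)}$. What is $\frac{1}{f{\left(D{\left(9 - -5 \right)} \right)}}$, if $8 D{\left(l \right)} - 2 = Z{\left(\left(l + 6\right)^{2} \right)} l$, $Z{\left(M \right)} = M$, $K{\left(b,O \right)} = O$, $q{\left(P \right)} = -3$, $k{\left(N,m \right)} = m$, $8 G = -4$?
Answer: $\frac{4}{2801} \approx 0.0014281$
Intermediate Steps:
$G = - \frac{1}{2}$ ($G = \frac{1}{8} \left(-4\right) = - \frac{1}{2} \approx -0.5$)
$D{\left(l \right)} = \frac{1}{4} + \frac{l \left(6 + l\right)^{2}}{8}$ ($D{\left(l \right)} = \frac{1}{4} + \frac{\left(l + 6\right)^{2} l}{8} = \frac{1}{4} + \frac{\left(6 + l\right)^{2} l}{8} = \frac{1}{4} + \frac{l \left(6 + l\right)^{2}}{8}$)
$f{\left(h \right)} = h$
$\frac{1}{f{\left(D{\left(9 - -5 \right)} \right)}} = \frac{1}{\frac{1}{4} + \frac{\left(9 - -5\right) \left(6 + \left(9 - -5\right)\right)^{2}}{8}} = \frac{1}{\frac{1}{4} + \frac{\left(9 + 5\right) \left(6 + \left(9 + 5\right)\right)^{2}}{8}} = \frac{1}{\frac{1}{4} + \frac{1}{8} \cdot 14 \left(6 + 14\right)^{2}} = \frac{1}{\frac{1}{4} + \frac{1}{8} \cdot 14 \cdot 20^{2}} = \frac{1}{\frac{1}{4} + \frac{1}{8} \cdot 14 \cdot 400} = \frac{1}{\frac{1}{4} + 700} = \frac{1}{\frac{2801}{4}} = \frac{4}{2801}$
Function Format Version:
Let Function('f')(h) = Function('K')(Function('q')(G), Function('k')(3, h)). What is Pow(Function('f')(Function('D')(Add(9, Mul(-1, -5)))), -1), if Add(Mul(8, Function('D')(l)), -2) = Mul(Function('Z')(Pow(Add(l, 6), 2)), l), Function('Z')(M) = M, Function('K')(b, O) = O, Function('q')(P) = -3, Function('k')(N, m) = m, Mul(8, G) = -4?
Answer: Rational(4, 2801) ≈ 0.0014281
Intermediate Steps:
G = Rational(-1, 2) (G = Mul(Rational(1, 8), -4) = Rational(-1, 2) ≈ -0.50000)
Function('D')(l) = Add(Rational(1, 4), Mul(Rational(1, 8), l, Pow(Add(6, l), 2))) (Function('D')(l) = Add(Rational(1, 4), Mul(Rational(1, 8), Mul(Pow(Add(l, 6), 2), l))) = Add(Rational(1, 4), Mul(Rational(1, 8), Mul(Pow(Add(6, l), 2), l))) = Add(Rational(1, 4), Mul(Rational(1, 8), Mul(l, Pow(Add(6, l), 2)))) = Add(Rational(1, 4), Mul(Rational(1, 8), l, Pow(Add(6, l), 2))))
Function('f')(h) = h
Pow(Function('f')(Function('D')(Add(9, Mul(-1, -5)))), -1) = Pow(Add(Rational(1, 4), Mul(Rational(1, 8), Add(9, Mul(-1, -5)), Pow(Add(6, Add(9, Mul(-1, -5))), 2))), -1) = Pow(Add(Rational(1, 4), Mul(Rational(1, 8), Add(9, 5), Pow(Add(6, Add(9, 5)), 2))), -1) = Pow(Add(Rational(1, 4), Mul(Rational(1, 8), 14, Pow(Add(6, 14), 2))), -1) = Pow(Add(Rational(1, 4), Mul(Rational(1, 8), 14, Pow(20, 2))), -1) = Pow(Add(Rational(1, 4), Mul(Rational(1, 8), 14, 400)), -1) = Pow(Add(Rational(1, 4), 700), -1) = Pow(Rational(2801, 4), -1) = Rational(4, 2801)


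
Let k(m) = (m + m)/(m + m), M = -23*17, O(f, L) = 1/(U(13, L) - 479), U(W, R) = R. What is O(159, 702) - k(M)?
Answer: -222/223 ≈ -0.99552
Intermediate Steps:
O(f, L) = 1/(-479 + L) (O(f, L) = 1/(L - 479) = 1/(-479 + L))
M = -391
k(m) = 1 (k(m) = (2*m)/((2*m)) = (2*m)*(1/(2*m)) = 1)
O(159, 702) - k(M) = 1/(-479 + 702) - 1*1 = 1/223 - 1 = -222/223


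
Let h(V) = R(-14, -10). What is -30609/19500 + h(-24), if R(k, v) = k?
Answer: -101203/6500 ≈ -15.570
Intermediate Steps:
h(V) = -14
-30609/19500 + h(-24) = -30609/19500 - 14 = -30609*1/19500 - 14 = -10203/6500 - 14 = -101203/6500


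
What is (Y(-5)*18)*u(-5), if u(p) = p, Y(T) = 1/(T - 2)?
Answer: 90/7 ≈ 12.857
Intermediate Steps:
Y(T) = 1/(-2 + T)
(Y(-5)*18)*u(-5) = (18/(-2 - 5))*(-5) = (18/(-7))*(-5) = -⅐*18*(-5) = -18/7*(-5) = 90/7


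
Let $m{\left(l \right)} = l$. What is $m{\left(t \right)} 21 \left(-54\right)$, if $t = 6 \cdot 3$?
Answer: $-20412$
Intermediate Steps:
$t = 18$
$m{\left(t \right)} 21 \left(-54\right) = 18 \cdot 21 \left(-54\right) = 378 \left(-54\right) = -20412$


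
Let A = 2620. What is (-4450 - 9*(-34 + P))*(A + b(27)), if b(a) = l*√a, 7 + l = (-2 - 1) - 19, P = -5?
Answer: -10739380 + 356613*√3 ≈ -1.0122e+7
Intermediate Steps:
l = -29 (l = -7 + ((-2 - 1) - 19) = -7 + (-3 - 19) = -7 - 22 = -29)
b(a) = -29*√a
(-4450 - 9*(-34 + P))*(A + b(27)) = (-4450 - 9*(-34 - 5))*(2620 - 87*√3) = (-4450 - 9*(-39))*(2620 - 87*√3) = (-4450 + 351)*(2620 - 87*√3) = -4099*(2620 - 87*√3) = -10739380 + 356613*√3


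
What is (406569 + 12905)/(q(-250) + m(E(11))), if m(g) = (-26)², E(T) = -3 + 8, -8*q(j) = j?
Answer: 72952/123 ≈ 593.11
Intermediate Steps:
q(j) = -j/8
E(T) = 5
m(g) = 676
(406569 + 12905)/(q(-250) + m(E(11))) = (406569 + 12905)/(-⅛*(-250) + 676) = 419474/(125/4 + 676) = 419474/(2829/4) = 419474*(4/2829) = 72952/123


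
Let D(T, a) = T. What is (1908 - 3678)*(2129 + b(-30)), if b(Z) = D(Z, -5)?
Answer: -3715230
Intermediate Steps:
b(Z) = Z
(1908 - 3678)*(2129 + b(-30)) = (1908 - 3678)*(2129 - 30) = -1770*2099 = -3715230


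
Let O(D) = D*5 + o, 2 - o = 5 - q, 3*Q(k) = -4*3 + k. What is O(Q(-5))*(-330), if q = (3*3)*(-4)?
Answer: 22220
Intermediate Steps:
Q(k) = -4 + k/3 (Q(k) = (-4*3 + k)/3 = (-12 + k)/3 = -4 + k/3)
q = -36 (q = 9*(-4) = -36)
o = -39 (o = 2 - (5 - 1*(-36)) = 2 - (5 + 36) = 2 - 1*41 = 2 - 41 = -39)
O(D) = -39 + 5*D (O(D) = D*5 - 39 = 5*D - 39 = -39 + 5*D)
O(Q(-5))*(-330) = (-39 + 5*(-4 + (⅓)*(-5)))*(-330) = (-39 + 5*(-4 - 5/3))*(-330) = (-39 + 5*(-17/3))*(-330) = (-39 - 85/3)*(-330) = -202/3*(-330) = 22220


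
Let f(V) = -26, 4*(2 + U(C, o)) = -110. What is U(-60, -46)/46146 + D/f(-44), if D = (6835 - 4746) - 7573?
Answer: 253063897/1199796 ≈ 210.92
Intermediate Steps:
U(C, o) = -59/2 (U(C, o) = -2 + (¼)*(-110) = -2 - 55/2 = -59/2)
D = -5484 (D = 2089 - 7573 = -5484)
U(-60, -46)/46146 + D/f(-44) = -59/2/46146 - 5484/(-26) = -59/2*1/46146 - 5484*(-1/26) = -59/92292 + 2742/13 = 253063897/1199796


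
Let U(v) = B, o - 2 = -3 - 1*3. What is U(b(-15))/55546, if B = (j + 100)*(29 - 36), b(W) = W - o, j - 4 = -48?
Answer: -196/27773 ≈ -0.0070572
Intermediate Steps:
j = -44 (j = 4 - 48 = -44)
o = -4 (o = 2 + (-3 - 1*3) = 2 + (-3 - 3) = 2 - 6 = -4)
b(W) = 4 + W (b(W) = W - 1*(-4) = W + 4 = 4 + W)
B = -392 (B = (-44 + 100)*(29 - 36) = 56*(-7) = -392)
U(v) = -392
U(b(-15))/55546 = -392/55546 = -392*1/55546 = -196/27773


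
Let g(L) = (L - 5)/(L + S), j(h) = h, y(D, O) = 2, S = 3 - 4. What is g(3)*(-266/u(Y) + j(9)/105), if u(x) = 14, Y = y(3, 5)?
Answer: 662/35 ≈ 18.914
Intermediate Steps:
S = -1
Y = 2
g(L) = (-5 + L)/(-1 + L) (g(L) = (L - 5)/(L - 1) = (-5 + L)/(-1 + L))
g(3)*(-266/u(Y) + j(9)/105) = ((-5 + 3)/(-1 + 3))*(-266/14 + 9/105) = (-2/2)*(-266*1/14 + 9*(1/105)) = ((½)*(-2))*(-19 + 3/35) = -1*(-662/35) = 662/35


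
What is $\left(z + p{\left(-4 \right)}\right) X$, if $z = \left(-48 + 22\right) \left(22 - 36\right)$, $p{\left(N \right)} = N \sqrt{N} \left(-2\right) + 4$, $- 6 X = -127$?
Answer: $\frac{23368}{3} + \frac{1016 i}{3} \approx 7789.3 + 338.67 i$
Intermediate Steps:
$X = \frac{127}{6}$ ($X = \left(- \frac{1}{6}\right) \left(-127\right) = \frac{127}{6} \approx 21.167$)
$p{\left(N \right)} = 4 - 2 N^{\frac{3}{2}}$ ($p{\left(N \right)} = N^{\frac{3}{2}} \left(-2\right) + 4 = - 2 N^{\frac{3}{2}} + 4 = 4 - 2 N^{\frac{3}{2}}$)
$z = 364$ ($z = \left(-26\right) \left(-14\right) = 364$)
$\left(z + p{\left(-4 \right)}\right) X = \left(364 + \left(4 - 2 \left(-4\right)^{\frac{3}{2}}\right)\right) \frac{127}{6} = \left(364 + \left(4 - 2 \left(- 8 i\right)\right)\right) \frac{127}{6} = \left(364 + \left(4 + 16 i\right)\right) \frac{127}{6} = \left(368 + 16 i\right) \frac{127}{6} = \frac{23368}{3} + \frac{1016 i}{3}$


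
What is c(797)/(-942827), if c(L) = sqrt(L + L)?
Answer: -sqrt(1594)/942827 ≈ -4.2346e-5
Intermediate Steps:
c(L) = sqrt(2)*sqrt(L) (c(L) = sqrt(2*L) = sqrt(2)*sqrt(L))
c(797)/(-942827) = (sqrt(2)*sqrt(797))/(-942827) = sqrt(1594)*(-1/942827) = -sqrt(1594)/942827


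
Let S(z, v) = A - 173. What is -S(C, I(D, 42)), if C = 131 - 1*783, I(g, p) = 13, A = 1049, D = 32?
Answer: -876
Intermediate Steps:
C = -652 (C = 131 - 783 = -652)
S(z, v) = 876 (S(z, v) = 1049 - 173 = 876)
-S(C, I(D, 42)) = -1*876 = -876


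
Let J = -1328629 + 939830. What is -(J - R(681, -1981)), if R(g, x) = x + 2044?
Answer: 388862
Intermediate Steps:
R(g, x) = 2044 + x
J = -388799
-(J - R(681, -1981)) = -(-388799 - (2044 - 1981)) = -(-388799 - 1*63) = -(-388799 - 63) = -1*(-388862) = 388862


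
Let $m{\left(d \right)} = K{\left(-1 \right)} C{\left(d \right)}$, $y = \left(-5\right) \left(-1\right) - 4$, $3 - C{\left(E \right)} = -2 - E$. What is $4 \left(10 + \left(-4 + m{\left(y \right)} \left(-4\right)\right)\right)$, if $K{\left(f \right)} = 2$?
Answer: $-168$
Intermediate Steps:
$C{\left(E \right)} = 5 + E$ ($C{\left(E \right)} = 3 - \left(-2 - E\right) = 3 + \left(2 + E\right) = 5 + E$)
$y = 1$ ($y = 5 - 4 = 1$)
$m{\left(d \right)} = 10 + 2 d$ ($m{\left(d \right)} = 2 \left(5 + d\right) = 10 + 2 d$)
$4 \left(10 + \left(-4 + m{\left(y \right)} \left(-4\right)\right)\right) = 4 \left(10 + \left(-4 + \left(10 + 2 \cdot 1\right) \left(-4\right)\right)\right) = 4 \left(10 + \left(-4 + \left(10 + 2\right) \left(-4\right)\right)\right) = 4 \left(10 + \left(-4 + 12 \left(-4\right)\right)\right) = 4 \left(10 - 52\right) = 4 \left(-42\right) = -168$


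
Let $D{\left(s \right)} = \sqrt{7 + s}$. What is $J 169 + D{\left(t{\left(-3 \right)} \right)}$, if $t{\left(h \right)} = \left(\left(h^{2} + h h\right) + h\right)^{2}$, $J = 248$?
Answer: $41912 + 2 \sqrt{58} \approx 41927.0$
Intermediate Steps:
$t{\left(h \right)} = \left(h + 2 h^{2}\right)^{2}$ ($t{\left(h \right)} = \left(\left(h^{2} + h^{2}\right) + h\right)^{2} = \left(2 h^{2} + h\right)^{2} = \left(h + 2 h^{2}\right)^{2}$)
$J 169 + D{\left(t{\left(-3 \right)} \right)} = 248 \cdot 169 + \sqrt{7 + \left(-3\right)^{2} \left(1 + 2 \left(-3\right)\right)^{2}} = 41912 + \sqrt{7 + 9 \left(1 - 6\right)^{2}} = 41912 + \sqrt{7 + 9 \left(-5\right)^{2}} = 41912 + \sqrt{7 + 9 \cdot 25} = 41912 + \sqrt{7 + 225} = 41912 + \sqrt{232} = 41912 + 2 \sqrt{58}$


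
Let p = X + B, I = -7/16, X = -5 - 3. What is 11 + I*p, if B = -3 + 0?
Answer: 253/16 ≈ 15.813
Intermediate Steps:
B = -3
X = -8
I = -7/16 (I = -7*1/16 = -7/16 ≈ -0.43750)
p = -11 (p = -8 - 3 = -11)
11 + I*p = 11 - 7/16*(-11) = 11 + 77/16 = 253/16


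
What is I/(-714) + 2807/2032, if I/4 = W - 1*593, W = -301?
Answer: 1545105/241808 ≈ 6.3898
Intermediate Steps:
I = -3576 (I = 4*(-301 - 1*593) = 4*(-301 - 593) = 4*(-894) = -3576)
I/(-714) + 2807/2032 = -3576/(-714) + 2807/2032 = -3576*(-1/714) + 2807*(1/2032) = 596/119 + 2807/2032 = 1545105/241808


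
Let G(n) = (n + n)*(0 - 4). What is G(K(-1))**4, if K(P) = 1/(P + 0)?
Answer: 4096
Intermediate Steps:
K(P) = 1/P
G(n) = -8*n (G(n) = (2*n)*(-4) = -8*n)
G(K(-1))**4 = (-8/(-1))**4 = (-8*(-1))**4 = 8**4 = 4096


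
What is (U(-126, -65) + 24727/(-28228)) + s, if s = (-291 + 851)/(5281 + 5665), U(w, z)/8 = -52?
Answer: -64396034135/154491844 ≈ -416.82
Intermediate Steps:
U(w, z) = -416 (U(w, z) = 8*(-52) = -416)
s = 280/5473 (s = 560/10946 = 560*(1/10946) = 280/5473 ≈ 0.051160)
(U(-126, -65) + 24727/(-28228)) + s = (-416 + 24727/(-28228)) + 280/5473 = (-416 + 24727*(-1/28228)) + 280/5473 = (-416 - 24727/28228) + 280/5473 = -11767575/28228 + 280/5473 = -64396034135/154491844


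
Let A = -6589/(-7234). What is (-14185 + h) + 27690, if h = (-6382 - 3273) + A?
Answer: 27857489/7234 ≈ 3850.9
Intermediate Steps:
A = 6589/7234 (A = -6589*(-1/7234) = 6589/7234 ≈ 0.91084)
h = -69837681/7234 (h = (-6382 - 3273) + 6589/7234 = -9655 + 6589/7234 = -69837681/7234 ≈ -9654.1)
(-14185 + h) + 27690 = (-14185 - 69837681/7234) + 27690 = -172451971/7234 + 27690 = 27857489/7234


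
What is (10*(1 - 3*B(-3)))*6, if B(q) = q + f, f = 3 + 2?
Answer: -300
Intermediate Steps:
f = 5
B(q) = 5 + q (B(q) = q + 5 = 5 + q)
(10*(1 - 3*B(-3)))*6 = (10*(1 - 3*(5 - 3)))*6 = (10*(1 - 3*2))*6 = (10*(1 - 6))*6 = (10*(-5))*6 = -50*6 = -300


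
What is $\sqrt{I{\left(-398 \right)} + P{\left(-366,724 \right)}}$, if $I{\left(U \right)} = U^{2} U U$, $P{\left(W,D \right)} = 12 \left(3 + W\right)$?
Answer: $2 \sqrt{6272955715} \approx 1.584 \cdot 10^{5}$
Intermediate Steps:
$P{\left(W,D \right)} = 36 + 12 W$
$I{\left(U \right)} = U^{4}$ ($I{\left(U \right)} = U^{3} U = U^{4}$)
$\sqrt{I{\left(-398 \right)} + P{\left(-366,724 \right)}} = \sqrt{\left(-398\right)^{4} + \left(36 + 12 \left(-366\right)\right)} = \sqrt{25091827216 + \left(36 - 4392\right)} = \sqrt{25091827216 - 4356} = \sqrt{25091822860} = 2 \sqrt{6272955715}$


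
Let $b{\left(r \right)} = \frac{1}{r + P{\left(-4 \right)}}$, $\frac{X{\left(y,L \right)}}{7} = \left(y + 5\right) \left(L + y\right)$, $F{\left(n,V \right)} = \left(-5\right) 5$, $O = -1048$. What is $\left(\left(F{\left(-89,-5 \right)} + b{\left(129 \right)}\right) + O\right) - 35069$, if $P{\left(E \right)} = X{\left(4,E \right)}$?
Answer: $- \frac{4662317}{129} \approx -36142.0$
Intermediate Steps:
$F{\left(n,V \right)} = -25$
$X{\left(y,L \right)} = 7 \left(5 + y\right) \left(L + y\right)$ ($X{\left(y,L \right)} = 7 \left(y + 5\right) \left(L + y\right) = 7 \left(5 + y\right) \left(L + y\right)$)
$P{\left(E \right)} = 252 + 63 E$ ($P{\left(E \right)} = 7 \cdot 4^{2} + 35 E + 35 \cdot 4 + 7 E 4 = 7 \cdot 16 + 35 E + 140 + 28 E = 112 + 35 E + 140 + 28 E = 252 + 63 E$)
$b{\left(r \right)} = \frac{1}{r}$ ($b{\left(r \right)} = \frac{1}{r + \left(252 + 63 \left(-4\right)\right)} = \frac{1}{r + \left(252 - 252\right)} = \frac{1}{r + 0} = \frac{1}{r}$)
$\left(\left(F{\left(-89,-5 \right)} + b{\left(129 \right)}\right) + O\right) - 35069 = \left(\left(-25 + \frac{1}{129}\right) - 1048\right) - 35069 = \left(- \frac{3224}{129} - 1048\right) - 35069 = - \frac{138416}{129} - 35069 = - \frac{4662317}{129}$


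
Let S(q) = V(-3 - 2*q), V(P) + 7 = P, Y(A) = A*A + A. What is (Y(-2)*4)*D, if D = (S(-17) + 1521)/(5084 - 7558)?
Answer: -6180/1237 ≈ -4.9960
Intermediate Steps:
Y(A) = A + A² (Y(A) = A² + A = A + A²)
V(P) = -7 + P
S(q) = -10 - 2*q (S(q) = -7 + (-3 - 2*q) = -10 - 2*q)
D = -1545/2474 (D = ((-10 - 2*(-17)) + 1521)/(5084 - 7558) = ((-10 + 34) + 1521)/(-2474) = (24 + 1521)*(-1/2474) = 1545*(-1/2474) = -1545/2474 ≈ -0.62449)
(Y(-2)*4)*D = (-2*(1 - 2)*4)*(-1545/2474) = (-2*(-1)*4)*(-1545/2474) = (2*4)*(-1545/2474) = 8*(-1545/2474) = -6180/1237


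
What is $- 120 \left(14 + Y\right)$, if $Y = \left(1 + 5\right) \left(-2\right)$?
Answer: $-240$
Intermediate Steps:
$Y = -12$ ($Y = 6 \left(-2\right) = -12$)
$- 120 \left(14 + Y\right) = - 120 \left(14 - 12\right) = \left(-120\right) 2 = -240$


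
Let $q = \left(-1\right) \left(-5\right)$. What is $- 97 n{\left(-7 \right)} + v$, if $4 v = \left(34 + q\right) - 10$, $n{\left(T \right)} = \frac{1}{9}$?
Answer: $- \frac{127}{36} \approx -3.5278$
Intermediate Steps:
$q = 5$
$n{\left(T \right)} = \frac{1}{9}$
$v = \frac{29}{4}$ ($v = \frac{\left(34 + 5\right) - 10}{4} = \frac{39 - 10}{4} = \frac{1}{4} \cdot 29 = \frac{29}{4} \approx 7.25$)
$- 97 n{\left(-7 \right)} + v = \left(-97\right) \frac{1}{9} + \frac{29}{4} = - \frac{97}{9} + \frac{29}{4} = - \frac{127}{36}$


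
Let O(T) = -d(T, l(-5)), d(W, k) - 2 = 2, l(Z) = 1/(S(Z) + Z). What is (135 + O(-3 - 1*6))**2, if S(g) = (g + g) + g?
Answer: 17161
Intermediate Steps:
S(g) = 3*g (S(g) = 2*g + g = 3*g)
l(Z) = 1/(4*Z) (l(Z) = 1/(3*Z + Z) = 1/(4*Z))
d(W, k) = 4 (d(W, k) = 2 + 2 = 4)
O(T) = -4 (O(T) = -1*4 = -4)
(135 + O(-3 - 1*6))**2 = (135 - 4)**2 = 131**2 = 17161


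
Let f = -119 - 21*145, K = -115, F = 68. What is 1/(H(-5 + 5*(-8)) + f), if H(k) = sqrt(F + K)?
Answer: -3164/10010943 - I*sqrt(47)/10010943 ≈ -0.00031605 - 6.8482e-7*I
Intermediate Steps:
f = -3164 (f = -119 - 3045 = -3164)
H(k) = I*sqrt(47) (H(k) = sqrt(68 - 115) = sqrt(-47) = I*sqrt(47))
1/(H(-5 + 5*(-8)) + f) = 1/(I*sqrt(47) - 3164) = 1/(-3164 + I*sqrt(47))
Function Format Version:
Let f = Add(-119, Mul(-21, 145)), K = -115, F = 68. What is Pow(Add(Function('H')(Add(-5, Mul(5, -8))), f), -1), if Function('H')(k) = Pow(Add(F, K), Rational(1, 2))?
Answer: Add(Rational(-3164, 10010943), Mul(Rational(-1, 10010943), I, Pow(47, Rational(1, 2)))) ≈ Add(-0.00031605, Mul(-6.8482e-7, I))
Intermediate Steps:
f = -3164 (f = Add(-119, -3045) = -3164)
Function('H')(k) = Mul(I, Pow(47, Rational(1, 2))) (Function('H')(k) = Pow(Add(68, -115), Rational(1, 2)) = Pow(-47, Rational(1, 2)) = Mul(I, Pow(47, Rational(1, 2))))
Pow(Add(Function('H')(Add(-5, Mul(5, -8))), f), -1) = Pow(Add(Mul(I, Pow(47, Rational(1, 2))), -3164), -1) = Pow(Add(-3164, Mul(I, Pow(47, Rational(1, 2)))), -1)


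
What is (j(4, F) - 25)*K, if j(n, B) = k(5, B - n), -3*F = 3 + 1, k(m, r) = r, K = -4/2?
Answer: 182/3 ≈ 60.667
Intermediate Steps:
K = -2 (K = -4*½ = -2)
F = -4/3 (F = -(3 + 1)/3 = -⅓*4 = -4/3 ≈ -1.3333)
j(n, B) = B - n
(j(4, F) - 25)*K = ((-4/3 - 1*4) - 25)*(-2) = ((-4/3 - 4) - 25)*(-2) = (-16/3 - 25)*(-2) = -91/3*(-2) = 182/3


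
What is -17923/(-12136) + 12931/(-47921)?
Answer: 701957467/581569256 ≈ 1.2070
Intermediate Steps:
-17923/(-12136) + 12931/(-47921) = -17923*(-1/12136) + 12931*(-1/47921) = 17923/12136 - 12931/47921 = 701957467/581569256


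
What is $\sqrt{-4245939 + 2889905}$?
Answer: $i \sqrt{1356034} \approx 1164.5 i$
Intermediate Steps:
$\sqrt{-4245939 + 2889905} = \sqrt{-1356034} = i \sqrt{1356034}$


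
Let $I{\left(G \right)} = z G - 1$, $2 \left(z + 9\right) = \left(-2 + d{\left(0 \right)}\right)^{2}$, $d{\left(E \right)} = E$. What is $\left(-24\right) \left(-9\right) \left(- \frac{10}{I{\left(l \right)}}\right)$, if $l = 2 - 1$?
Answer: $270$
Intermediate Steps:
$z = -7$ ($z = -9 + \frac{\left(-2 + 0\right)^{2}}{2} = -9 + \frac{\left(-2\right)^{2}}{2} = -9 + \frac{1}{2} \cdot 4 = -9 + 2 = -7$)
$l = 1$ ($l = 2 - 1 = 1$)
$I{\left(G \right)} = -1 - 7 G$ ($I{\left(G \right)} = - 7 G - 1 = -1 - 7 G$)
$\left(-24\right) \left(-9\right) \left(- \frac{10}{I{\left(l \right)}}\right) = \left(-24\right) \left(-9\right) \left(- \frac{10}{-1 - 7}\right) = 216 \left(- \frac{10}{-1 - 7}\right) = 216 \left(- \frac{10}{-8}\right) = 216 \left(\left(-10\right) \left(- \frac{1}{8}\right)\right) = 216 \cdot \frac{5}{4} = 270$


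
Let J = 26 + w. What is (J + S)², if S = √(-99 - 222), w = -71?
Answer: (-45 + I*√321)² ≈ 1704.0 - 1612.5*I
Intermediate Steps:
S = I*√321 (S = √(-321) = I*√321 ≈ 17.916*I)
J = -45 (J = 26 - 71 = -45)
(J + S)² = (-45 + I*√321)²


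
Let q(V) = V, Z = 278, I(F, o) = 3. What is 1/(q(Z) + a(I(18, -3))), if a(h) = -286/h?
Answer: 3/548 ≈ 0.0054745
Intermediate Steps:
1/(q(Z) + a(I(18, -3))) = 1/(278 - 286/3) = 1/(548/3) = 3/548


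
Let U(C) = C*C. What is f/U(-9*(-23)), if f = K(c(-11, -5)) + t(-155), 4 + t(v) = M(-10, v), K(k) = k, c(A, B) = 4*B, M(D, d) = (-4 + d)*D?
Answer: 58/1587 ≈ 0.036547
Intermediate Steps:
M(D, d) = D*(-4 + d)
t(v) = 36 - 10*v (t(v) = -4 - 10*(-4 + v) = -4 + (40 - 10*v) = 36 - 10*v)
f = 1566 (f = 4*(-5) + (36 - 10*(-155)) = -20 + (36 + 1550) = -20 + 1586 = 1566)
U(C) = C²
f/U(-9*(-23)) = 1566/((-9*(-23))²) = 1566/(207²) = 1566/42849 = 1566*(1/42849) = 58/1587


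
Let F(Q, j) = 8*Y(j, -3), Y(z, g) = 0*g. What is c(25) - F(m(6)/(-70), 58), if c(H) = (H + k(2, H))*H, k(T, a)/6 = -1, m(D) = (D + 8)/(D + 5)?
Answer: 475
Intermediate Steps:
Y(z, g) = 0
m(D) = (8 + D)/(5 + D)
k(T, a) = -6 (k(T, a) = 6*(-1) = -6)
F(Q, j) = 0 (F(Q, j) = 8*0 = 0)
c(H) = H*(-6 + H) (c(H) = (H - 6)*H = (-6 + H)*H = H*(-6 + H))
c(25) - F(m(6)/(-70), 58) = 25*(-6 + 25) - 1*0 = 25*19 + 0 = 475 + 0 = 475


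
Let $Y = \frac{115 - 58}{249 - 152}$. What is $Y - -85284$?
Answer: $\frac{8272605}{97} \approx 85285.0$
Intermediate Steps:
$Y = \frac{57}{97} \approx 0.58763$
$Y - -85284 = \frac{57}{97} - -85284 = \frac{57}{97} + 85284 = \frac{8272605}{97}$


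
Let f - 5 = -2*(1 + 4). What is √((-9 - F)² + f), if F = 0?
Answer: 2*√19 ≈ 8.7178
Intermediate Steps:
f = -5 (f = 5 - 2*(1 + 4) = 5 - 2*5 = 5 - 10 = -5)
√((-9 - F)² + f) = √((-9 - 1*0)² - 5) = √((-9 + 0)² - 5) = √((-9)² - 5) = √(81 - 5) = √76 = 2*√19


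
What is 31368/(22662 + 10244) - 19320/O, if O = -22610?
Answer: 9606960/5314319 ≈ 1.8078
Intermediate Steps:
31368/(22662 + 10244) - 19320/O = 31368/(22662 + 10244) - 19320/(-22610) = 31368/32906 - 19320*(-1/22610) = 31368*(1/32906) + 276/323 = 15684/16453 + 276/323 = 9606960/5314319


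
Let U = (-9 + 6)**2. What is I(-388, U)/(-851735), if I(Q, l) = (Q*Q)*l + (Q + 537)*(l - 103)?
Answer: -268178/170347 ≈ -1.5743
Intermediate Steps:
U = 9 (U = (-3)**2 = 9)
I(Q, l) = l*Q**2 + (-103 + l)*(537 + Q) (I(Q, l) = Q**2*l + (537 + Q)*(-103 + l) = l*Q**2 + (-103 + l)*(537 + Q))
I(-388, U)/(-851735) = (-55311 - 103*(-388) + 537*9 - 388*9 + 9*(-388)**2)/(-851735) = (-55311 + 39964 + 4833 - 3492 + 9*150544)*(-1/851735) = (-55311 + 39964 + 4833 - 3492 + 1354896)*(-1/851735) = 1340890*(-1/851735) = -268178/170347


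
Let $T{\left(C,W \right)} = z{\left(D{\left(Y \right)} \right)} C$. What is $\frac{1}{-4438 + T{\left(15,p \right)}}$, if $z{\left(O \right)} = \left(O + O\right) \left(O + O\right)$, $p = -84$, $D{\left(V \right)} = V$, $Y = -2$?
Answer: $- \frac{1}{4198} \approx -0.00023821$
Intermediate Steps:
$z{\left(O \right)} = 4 O^{2}$ ($z{\left(O \right)} = 2 O 2 O = 4 O^{2}$)
$T{\left(C,W \right)} = 16 C$ ($T{\left(C,W \right)} = 4 \left(-2\right)^{2} C = 4 \cdot 4 C = 16 C$)
$\frac{1}{-4438 + T{\left(15,p \right)}} = \frac{1}{-4438 + 16 \cdot 15} = \frac{1}{-4438 + 240} = \frac{1}{-4198} = - \frac{1}{4198}$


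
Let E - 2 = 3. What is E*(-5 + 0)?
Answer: -25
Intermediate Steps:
E = 5 (E = 2 + 3 = 5)
E*(-5 + 0) = 5*(-5 + 0) = 5*(-5) = -25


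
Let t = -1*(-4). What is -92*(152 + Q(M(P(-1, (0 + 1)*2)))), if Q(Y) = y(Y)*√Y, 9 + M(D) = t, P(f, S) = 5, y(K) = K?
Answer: -13984 + 460*I*√5 ≈ -13984.0 + 1028.6*I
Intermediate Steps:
t = 4
M(D) = -5 (M(D) = -9 + 4 = -5)
Q(Y) = Y^(3/2) (Q(Y) = Y*√Y = Y^(3/2))
-92*(152 + Q(M(P(-1, (0 + 1)*2)))) = -92*(152 + (-5)^(3/2)) = -92*(152 - 5*I*√5) = -13984 + 460*I*√5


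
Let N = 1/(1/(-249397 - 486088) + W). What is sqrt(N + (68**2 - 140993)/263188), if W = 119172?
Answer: 3*I*sqrt(7658933541428072264599881306937)/11534111248629886 ≈ 0.71982*I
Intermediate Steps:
N = 735485/87649218419 (N = 1/(1/(-249397 - 486088) + 119172) = 1/(1/(-735485) + 119172) = 1/(-1/735485 + 119172) = 1/(87649218419/735485) = 735485/87649218419 ≈ 8.3912e-6)
sqrt(N + (68**2 - 140993)/263188) = sqrt(735485/87649218419 + (68**2 - 140993)/263188) = sqrt(735485/87649218419 + (4624 - 140993)*(1/263188)) = sqrt(735485/87649218419 - 136369*1/263188) = sqrt(735485/87649218419 - 136369/263188) = sqrt(-11952442695754431/23068222497259772) = 3*I*sqrt(7658933541428072264599881306937)/11534111248629886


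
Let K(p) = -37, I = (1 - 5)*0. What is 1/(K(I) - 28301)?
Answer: -1/28338 ≈ -3.5288e-5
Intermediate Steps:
I = 0 (I = -4*0 = 0)
1/(K(I) - 28301) = 1/(-37 - 28301) = 1/(-28338) = -1/28338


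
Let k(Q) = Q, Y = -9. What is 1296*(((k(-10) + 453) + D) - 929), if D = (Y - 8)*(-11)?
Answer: -387504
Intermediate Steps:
D = 187 (D = (-9 - 8)*(-11) = -17*(-11) = 187)
1296*(((k(-10) + 453) + D) - 929) = 1296*(((-10 + 453) + 187) - 929) = 1296*((443 + 187) - 929) = 1296*(630 - 929) = 1296*(-299) = -387504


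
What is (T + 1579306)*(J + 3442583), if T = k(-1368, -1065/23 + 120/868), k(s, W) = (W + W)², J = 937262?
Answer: 173236029750640413670/24910081 ≈ 6.9545e+12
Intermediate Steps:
k(s, W) = 4*W² (k(s, W) = (2*W)² = 4*W²)
T = 212364288900/24910081 (T = 4*(-1065/23 + 120/868)² = 4*(-1065*1/23 + 120*(1/868))² = 4*(-1065/23 + 30/217)² = 4*(-230415/4991)² = 4*(53091072225/24910081) = 212364288900/24910081 ≈ 8525.2)
(T + 1579306)*(J + 3442583) = (212364288900/24910081 + 1579306)*(937262 + 3442583) = (39553004672686/24910081)*4379845 = 173236029750640413670/24910081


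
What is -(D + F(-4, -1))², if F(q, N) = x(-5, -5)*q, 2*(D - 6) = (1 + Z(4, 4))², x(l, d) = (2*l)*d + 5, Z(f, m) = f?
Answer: -162409/4 ≈ -40602.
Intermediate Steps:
x(l, d) = 5 + 2*d*l (x(l, d) = 2*d*l + 5 = 5 + 2*d*l)
D = 37/2 (D = 6 + (1 + 4)²/2 = 6 + (½)*5² = 6 + (½)*25 = 6 + 25/2 = 37/2 ≈ 18.500)
F(q, N) = 55*q (F(q, N) = (5 + 2*(-5)*(-5))*q = (5 + 50)*q = 55*q)
-(D + F(-4, -1))² = -(37/2 + 55*(-4))² = -(37/2 - 220)² = -(-403/2)² = -1*162409/4 = -162409/4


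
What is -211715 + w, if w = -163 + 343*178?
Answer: -150824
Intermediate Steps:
w = 60891 (w = -163 + 61054 = 60891)
-211715 + w = -211715 + 60891 = -150824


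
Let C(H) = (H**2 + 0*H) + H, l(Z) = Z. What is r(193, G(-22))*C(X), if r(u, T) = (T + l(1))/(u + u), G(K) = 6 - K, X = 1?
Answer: 29/193 ≈ 0.15026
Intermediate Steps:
r(u, T) = (1 + T)/(2*u) (r(u, T) = (T + 1)/(u + u) = (1 + T)/((2*u)) = (1 + T)*(1/(2*u)) = (1 + T)/(2*u))
C(H) = H + H**2 (C(H) = (H**2 + 0) + H = H**2 + H = H + H**2)
r(193, G(-22))*C(X) = ((1/2)*(1 + (6 - 1*(-22)))/193)*(1*(1 + 1)) = ((1/2)*(1/193)*(1 + (6 + 22)))*(1*2) = ((1/2)*(1/193)*(1 + 28))*2 = ((1/2)*(1/193)*29)*2 = (29/386)*2 = 29/193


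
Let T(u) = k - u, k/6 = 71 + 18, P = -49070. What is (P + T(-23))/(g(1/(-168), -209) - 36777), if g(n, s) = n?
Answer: 8150184/6178537 ≈ 1.3191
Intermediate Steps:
k = 534 (k = 6*(71 + 18) = 6*89 = 534)
T(u) = 534 - u
(P + T(-23))/(g(1/(-168), -209) - 36777) = (-49070 + (534 - 1*(-23)))/(1/(-168) - 36777) = (-49070 + (534 + 23))/(-1/168 - 36777) = (-49070 + 557)/(-6178537/168) = -48513*(-168/6178537) = 8150184/6178537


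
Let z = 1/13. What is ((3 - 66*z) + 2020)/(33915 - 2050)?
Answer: 26233/414245 ≈ 0.063327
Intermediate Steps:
z = 1/13 ≈ 0.076923
((3 - 66*z) + 2020)/(33915 - 2050) = ((3 - 66*1/13) + 2020)/(33915 - 2050) = ((3 - 66/13) + 2020)/31865 = (-27/13 + 2020)*(1/31865) = (26233/13)*(1/31865) = 26233/414245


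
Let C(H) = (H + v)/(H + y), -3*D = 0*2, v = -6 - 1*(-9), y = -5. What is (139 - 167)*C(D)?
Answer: 84/5 ≈ 16.800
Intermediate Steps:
v = 3 (v = -6 + 9 = 3)
D = 0 (D = -0*2 = -⅓*0 = 0)
C(H) = (3 + H)/(-5 + H) (C(H) = (H + 3)/(H - 5) = (3 + H)/(-5 + H))
(139 - 167)*C(D) = (139 - 167)*((3 + 0)/(-5 + 0)) = -28*3/(-5) = -(-28)*3/5 = -28*(-⅗) = 84/5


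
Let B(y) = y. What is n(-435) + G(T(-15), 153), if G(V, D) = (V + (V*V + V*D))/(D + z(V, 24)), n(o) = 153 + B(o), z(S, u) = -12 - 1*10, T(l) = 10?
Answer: -35302/131 ≈ -269.48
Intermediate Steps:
z(S, u) = -22 (z(S, u) = -12 - 10 = -22)
n(o) = 153 + o
G(V, D) = (V + V**2 + D*V)/(-22 + D) (G(V, D) = (V + (V*V + V*D))/(D - 22) = (V + (V**2 + D*V))/(-22 + D) = (V + V**2 + D*V)/(-22 + D))
n(-435) + G(T(-15), 153) = (153 - 435) + 10*(1 + 153 + 10)/(-22 + 153) = -282 + 10*164/131 = -282 + 10*(1/131)*164 = -282 + 1640/131 = -35302/131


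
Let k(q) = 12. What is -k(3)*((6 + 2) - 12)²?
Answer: -192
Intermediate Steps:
-k(3)*((6 + 2) - 12)² = -12*((6 + 2) - 12)² = -12*(8 - 12)² = -12*(-4)² = -12*16 = -1*192 = -192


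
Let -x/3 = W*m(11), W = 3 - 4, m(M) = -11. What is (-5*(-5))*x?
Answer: -825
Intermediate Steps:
W = -1
x = -33 (x = -(-3)*(-11) = -3*11 = -33)
(-5*(-5))*x = -5*(-5)*(-33) = 25*(-33) = -825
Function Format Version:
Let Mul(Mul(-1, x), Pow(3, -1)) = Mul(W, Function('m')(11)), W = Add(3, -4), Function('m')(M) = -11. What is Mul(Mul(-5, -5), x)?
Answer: -825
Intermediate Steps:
W = -1
x = -33 (x = Mul(-3, Mul(-1, -11)) = Mul(-3, 11) = -33)
Mul(Mul(-5, -5), x) = Mul(Mul(-5, -5), -33) = Mul(25, -33) = -825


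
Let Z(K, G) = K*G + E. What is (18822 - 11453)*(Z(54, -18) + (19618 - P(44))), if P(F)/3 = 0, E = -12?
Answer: 137313946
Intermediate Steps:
P(F) = 0 (P(F) = 3*0 = 0)
Z(K, G) = -12 + G*K (Z(K, G) = K*G - 12 = G*K - 12 = -12 + G*K)
(18822 - 11453)*(Z(54, -18) + (19618 - P(44))) = (18822 - 11453)*((-12 - 18*54) + (19618 - 1*0)) = 7369*((-12 - 972) + (19618 + 0)) = 7369*(-984 + 19618) = 7369*18634 = 137313946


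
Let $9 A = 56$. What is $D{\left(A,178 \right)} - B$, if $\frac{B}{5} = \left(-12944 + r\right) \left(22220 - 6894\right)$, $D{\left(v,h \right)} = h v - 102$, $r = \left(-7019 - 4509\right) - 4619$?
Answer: $\frac{20063199020}{9} \approx 2.2292 \cdot 10^{9}$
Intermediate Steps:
$A = \frac{56}{9}$ ($A = \frac{1}{9} \cdot 56 = \frac{56}{9} \approx 6.2222$)
$r = -16147$ ($r = -11528 - 4619 = -16147$)
$D{\left(v,h \right)} = -102 + h v$
$B = -2229243330$ ($B = 5 \left(-12944 - 16147\right) \left(22220 - 6894\right) = 5 \left(- 29091 \left(22220 - 6894\right)\right) = 5 \left(\left(-29091\right) 15326\right) = 5 \left(-445848666\right) = -2229243330$)
$D{\left(A,178 \right)} - B = \left(-102 + 178 \cdot \frac{56}{9}\right) - -2229243330 = \left(-102 + \frac{9968}{9}\right) + 2229243330 = \frac{9050}{9} + 2229243330 = \frac{20063199020}{9}$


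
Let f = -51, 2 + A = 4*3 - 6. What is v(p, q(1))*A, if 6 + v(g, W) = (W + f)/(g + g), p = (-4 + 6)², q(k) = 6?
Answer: -93/2 ≈ -46.500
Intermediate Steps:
A = 4 (A = -2 + (4*3 - 6) = -2 + (12 - 6) = -2 + 6 = 4)
p = 4 (p = 2² = 4)
v(g, W) = -6 + (-51 + W)/(2*g) (v(g, W) = -6 + (W - 51)/(g + g) = -6 + (-51 + W)/((2*g)) = -6 + (-51 + W)*(1/(2*g)) = -6 + (-51 + W)/(2*g))
v(p, q(1))*A = ((½)*(-51 + 6 - 12*4)/4)*4 = ((½)*(¼)*(-51 + 6 - 48))*4 = ((½)*(¼)*(-93))*4 = -93/8*4 = -93/2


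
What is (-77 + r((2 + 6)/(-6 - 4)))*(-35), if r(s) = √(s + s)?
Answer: 2695 - 14*I*√10 ≈ 2695.0 - 44.272*I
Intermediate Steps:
r(s) = √2*√s (r(s) = √(2*s) = √2*√s)
(-77 + r((2 + 6)/(-6 - 4)))*(-35) = (-77 + √2*√((2 + 6)/(-6 - 4)))*(-35) = (-77 + √2*√(8/(-10)))*(-35) = (-77 + √2*√(8*(-⅒)))*(-35) = (-77 + √2*√(-⅘))*(-35) = (-77 + √2*(2*I*√5/5))*(-35) = (-77 + 2*I*√10/5)*(-35) = 2695 - 14*I*√10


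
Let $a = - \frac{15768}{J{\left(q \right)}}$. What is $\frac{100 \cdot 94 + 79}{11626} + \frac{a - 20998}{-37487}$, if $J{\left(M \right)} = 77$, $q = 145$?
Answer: $\frac{46341894385}{33558437374} \approx 1.3809$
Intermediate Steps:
$a = - \frac{15768}{77} \approx -204.78$
$\frac{100 \cdot 94 + 79}{11626} + \frac{a - 20998}{-37487} = \frac{100 \cdot 94 + 79}{11626} + \frac{- \frac{15768}{77} - 20998}{-37487} = \left(9400 + 79\right) \frac{1}{11626} + \left(- \frac{15768}{77} - 20998\right) \left(- \frac{1}{37487}\right) = 9479 \cdot \frac{1}{11626} - - \frac{1632614}{2886499} = \frac{9479}{11626} + \frac{1632614}{2886499} = \frac{46341894385}{33558437374}$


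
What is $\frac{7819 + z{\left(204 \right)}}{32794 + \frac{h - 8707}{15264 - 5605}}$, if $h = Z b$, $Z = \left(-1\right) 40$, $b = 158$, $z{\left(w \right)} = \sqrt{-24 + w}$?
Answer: $\frac{75523721}{316742219} + \frac{57954 \sqrt{5}}{316742219} \approx 0.23885$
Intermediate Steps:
$Z = -40$
$h = -6320$ ($h = \left(-40\right) 158 = -6320$)
$\frac{7819 + z{\left(204 \right)}}{32794 + \frac{h - 8707}{15264 - 5605}} = \frac{7819 + \sqrt{-24 + 204}}{32794 + \frac{-6320 - 8707}{15264 - 5605}} = \frac{7819 + \sqrt{180}}{32794 - \frac{15027}{9659}} = \frac{7819 + 6 \sqrt{5}}{32794 - \frac{15027}{9659}} = \frac{7819 + 6 \sqrt{5}}{\frac{316742219}{9659}} = \left(7819 + 6 \sqrt{5}\right) \frac{9659}{316742219} = \frac{75523721}{316742219} + \frac{57954 \sqrt{5}}{316742219}$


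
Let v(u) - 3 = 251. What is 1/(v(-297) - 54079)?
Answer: -1/53825 ≈ -1.8579e-5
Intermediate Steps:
v(u) = 254 (v(u) = 3 + 251 = 254)
1/(v(-297) - 54079) = 1/(254 - 54079) = 1/(-53825) = -1/53825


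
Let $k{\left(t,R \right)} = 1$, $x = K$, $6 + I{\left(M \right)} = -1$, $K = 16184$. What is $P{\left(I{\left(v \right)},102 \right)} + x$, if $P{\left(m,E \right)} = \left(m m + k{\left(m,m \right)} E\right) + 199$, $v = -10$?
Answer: $16534$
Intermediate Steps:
$I{\left(M \right)} = -7$ ($I{\left(M \right)} = -6 - 1 = -7$)
$x = 16184$
$P{\left(m,E \right)} = 199 + E + m^{2}$ ($P{\left(m,E \right)} = \left(m m + 1 E\right) + 199 = \left(m^{2} + E\right) + 199 = \left(E + m^{2}\right) + 199 = 199 + E + m^{2}$)
$P{\left(I{\left(v \right)},102 \right)} + x = \left(199 + 102 + \left(-7\right)^{2}\right) + 16184 = \left(199 + 102 + 49\right) + 16184 = 350 + 16184 = 16534$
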